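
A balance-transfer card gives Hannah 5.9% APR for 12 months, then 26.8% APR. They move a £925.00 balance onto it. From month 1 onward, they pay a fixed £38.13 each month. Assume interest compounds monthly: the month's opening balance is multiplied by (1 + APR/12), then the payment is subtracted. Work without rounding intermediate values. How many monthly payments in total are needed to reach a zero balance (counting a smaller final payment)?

Promo months 1–12 at r₀ = 5.9%/12 = 0.00491667; months 13+ at r₁ = 26.8%/12 = 0.0223333.
After month 12: iterate B ← B·(1+r₀) − £38.13 for 12 months → £510.94.
Then at r₁ with £38.13/mo: n₂ = −ln(1 − r₁·B/P)/ln(1+r₁) ≈ 16.10 → 17 more payments.

29 months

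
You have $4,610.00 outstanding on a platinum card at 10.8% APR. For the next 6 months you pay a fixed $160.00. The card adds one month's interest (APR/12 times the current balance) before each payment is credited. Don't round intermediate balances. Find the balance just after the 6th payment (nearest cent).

$3,882.75

Monthly rate r = 10.8%/12 = 0.9% = 0.009.
Each month: B ← B·(1+r) − $160.00.
Month 1: interest $41.49; balance after payment $4,491.49.
Month 2: interest $40.42; balance after payment $4,371.91.
Month 3: interest $39.35; balance after payment $4,251.26.
Month 4: interest $38.26; balance after payment $4,129.52.
Month 5: interest $37.17; balance after payment $4,006.69.
Month 6: interest $36.06; balance after payment $3,882.75.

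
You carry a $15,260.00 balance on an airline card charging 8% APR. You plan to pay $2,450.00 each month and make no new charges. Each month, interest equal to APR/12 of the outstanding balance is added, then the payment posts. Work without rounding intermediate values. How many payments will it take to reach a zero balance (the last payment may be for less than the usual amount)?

Monthly rate r = 8%/12 = 0.666667% = 0.00666667.
Recurrence: B ← B·(1+r) − $2,450.00.
Month 1: interest $101.73; balance after payment $12,911.73.
Month 2: interest $86.08; balance after payment $10,547.81.
Closed form: n = −ln(1 − rB₀/P)/ln(1+r) = −ln(0.95848)/ln(1.00667) ≈ 6.383, so the balance reaches zero during payment 7.

7 payments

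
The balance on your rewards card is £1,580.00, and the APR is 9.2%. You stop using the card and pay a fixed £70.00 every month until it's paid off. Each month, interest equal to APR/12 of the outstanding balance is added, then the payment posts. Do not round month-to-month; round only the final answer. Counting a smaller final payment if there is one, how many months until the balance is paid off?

25 payments

Monthly rate r = 9.2%/12 = 0.766667% = 0.00766667.
Recurrence: B ← B·(1+r) − £70.00.
Month 1: interest £12.11; balance after payment £1,522.11.
Month 2: interest £11.67; balance after payment £1,463.78.
Closed form: n = −ln(1 − rB₀/P)/ln(1+r) = −ln(0.82695)/ln(1.00767) ≈ 24.879, so the balance reaches zero during payment 25.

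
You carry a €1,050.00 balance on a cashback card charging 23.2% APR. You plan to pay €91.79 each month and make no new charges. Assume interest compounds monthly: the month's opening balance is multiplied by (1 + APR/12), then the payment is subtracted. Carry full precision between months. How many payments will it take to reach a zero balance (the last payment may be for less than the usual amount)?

Monthly rate r = 23.2%/12 = 1.93333% = 0.0193333.
Recurrence: B ← B·(1+r) − €91.79.
Month 1: interest €20.30; balance after payment €978.51.
Month 2: interest €18.92; balance after payment €905.64.
Closed form: n = −ln(1 − rB₀/P)/ln(1+r) = −ln(0.77884)/ln(1.01933) ≈ 13.053, so the balance reaches zero during payment 14.

14 months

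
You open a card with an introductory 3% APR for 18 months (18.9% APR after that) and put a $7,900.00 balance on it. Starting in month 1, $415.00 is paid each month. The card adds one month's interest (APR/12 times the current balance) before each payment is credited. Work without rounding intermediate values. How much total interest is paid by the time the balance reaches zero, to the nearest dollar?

Promo months 1–18 at r₀ = 3%/12 = 0.0025; months 19+ at r₁ = 18.9%/12 = 0.01575.
After month 18: iterate B ← B·(1+r₀) − $415.00 for 18 months → $632.28.
Then at r₁ with $415.00/mo: n₂ = −ln(1 − r₁·B/P)/ln(1+r₁) ≈ 1.55 → 2 more payments.
Total paid = 19·$415.00 + $230.82 = $8,115.82; interest = $8,115.82 − $7,900.00 = $215.82.

$216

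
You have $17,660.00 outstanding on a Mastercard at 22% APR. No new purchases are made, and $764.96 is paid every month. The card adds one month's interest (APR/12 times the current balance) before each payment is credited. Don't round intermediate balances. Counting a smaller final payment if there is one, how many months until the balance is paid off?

31 payments

Monthly rate r = 22%/12 = 1.83333% = 0.0183333.
Recurrence: B ← B·(1+r) − $764.96.
Month 1: interest $323.77; balance after payment $17,218.81.
Month 2: interest $315.68; balance after payment $16,769.52.
Closed form: n = −ln(1 − rB₀/P)/ln(1+r) = −ln(0.57675)/ln(1.01833) ≈ 30.293, so the balance reaches zero during payment 31.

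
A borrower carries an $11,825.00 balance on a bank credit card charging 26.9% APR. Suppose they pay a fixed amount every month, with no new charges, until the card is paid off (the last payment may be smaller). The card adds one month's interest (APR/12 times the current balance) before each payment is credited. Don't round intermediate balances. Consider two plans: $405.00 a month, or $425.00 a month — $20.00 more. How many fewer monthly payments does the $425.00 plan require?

3 fewer payments

Monthly rate r = 26.9%/12 = 2.24167% = 0.0224167.
At $405.00/mo: n = ⌈−ln(1 − rB₀/P)/ln(1+r)⌉ = 48 payments (last $381.11); total interest = total paid − $11,825.00 = $7,591.11.
At $425.00/mo: 45 payments (last $37.89); total interest $6,912.89.
Payments saved = 48 − 45 = 3.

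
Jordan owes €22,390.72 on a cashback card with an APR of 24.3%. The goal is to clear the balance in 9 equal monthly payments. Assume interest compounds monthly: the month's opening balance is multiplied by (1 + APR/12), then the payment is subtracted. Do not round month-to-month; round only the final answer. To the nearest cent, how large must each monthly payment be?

€2,746.48

Monthly rate r = 24.3%/12 = 2.025% = 0.02025.
Level-payment amortization: P = B₀·r / (1 − (1+r)^(−n)) = 22390.72·0.02025 / (1 − 1.02025^(−9)).
Denominator 1 − (1+r)^(−9) = 0.165088258.
P = 453.412 / 0.165088258 ≈ 2746.48.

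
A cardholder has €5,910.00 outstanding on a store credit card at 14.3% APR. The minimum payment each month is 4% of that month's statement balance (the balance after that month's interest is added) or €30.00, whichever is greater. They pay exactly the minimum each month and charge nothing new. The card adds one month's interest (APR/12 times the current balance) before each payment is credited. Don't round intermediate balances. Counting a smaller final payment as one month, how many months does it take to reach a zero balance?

102 months

Monthly rate r = 14.3%/12 = 1.19167% = 0.0119167.
While 4% of the post-interest balance exceeds €30.00, each month B ← (B·(1+r))·(1 − 0.04), i.e. B shrinks by the factor (1+r)·0.96 = 0.97144.
This holds for months 1–72. Entering month 73 the balance is €733.73; 4% of the post-interest balance is now below €30.00, so the flat €30.00 minimum applies from here.
From month 73 a fixed €30.00 at rate r clears €733.73 in 30 more payments. Total: 72 + 30 = 102 months.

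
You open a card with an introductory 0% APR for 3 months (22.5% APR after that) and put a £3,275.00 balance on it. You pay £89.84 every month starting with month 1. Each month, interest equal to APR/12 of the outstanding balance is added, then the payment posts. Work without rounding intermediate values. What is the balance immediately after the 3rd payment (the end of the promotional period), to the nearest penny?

Promo months 1–3 at r₀ = 0%/12 = 0; months 4+ at r₁ = 22.5%/12 = 0.01875.
After month 3 (no interest yet): B = £3,275.00 − 3·£89.84 = £3,005.48.

£3,005.48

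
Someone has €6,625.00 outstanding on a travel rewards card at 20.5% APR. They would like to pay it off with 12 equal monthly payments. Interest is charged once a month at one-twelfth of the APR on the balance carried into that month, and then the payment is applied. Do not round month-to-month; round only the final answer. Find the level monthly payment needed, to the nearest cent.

Monthly rate r = 20.5%/12 = 1.70833% = 0.0170833.
Level-payment amortization: P = B₀·r / (1 − (1+r)^(−n)) = 6625.00·0.0170833 / (1 − 1.01708^(−12)).
Denominator 1 − (1+r)^(−12) = 0.183941021.
P = 113.177 / 0.183941021 ≈ 615.29.

€615.29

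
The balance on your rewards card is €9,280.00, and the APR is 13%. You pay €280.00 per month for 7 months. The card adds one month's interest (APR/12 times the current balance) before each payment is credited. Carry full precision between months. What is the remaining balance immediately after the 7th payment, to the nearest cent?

€7,982.16

Monthly rate r = 13%/12 = 1.08333% = 0.0108333.
Each month: B ← B·(1+r) − €280.00.
Month 1: interest €100.53; balance after payment €9,100.53.
Month 2: interest €98.59; balance after payment €8,919.12.
Month 3: interest €96.62; balance after payment €8,735.75.
Month 4: interest €94.64; balance after payment €8,550.38.
Month 5: interest €92.63; balance after payment €8,363.01.
Month 6: interest €90.60; balance after payment €8,173.61.
Month 7: interest €88.55; balance after payment €7,982.16.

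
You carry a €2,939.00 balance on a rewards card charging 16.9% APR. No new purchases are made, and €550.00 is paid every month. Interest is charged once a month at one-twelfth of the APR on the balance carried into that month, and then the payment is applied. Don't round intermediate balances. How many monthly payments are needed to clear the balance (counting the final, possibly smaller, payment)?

Monthly rate r = 16.9%/12 = 1.40833% = 0.0140833.
Recurrence: B ← B·(1+r) − €550.00.
Month 1: interest €41.39; balance after payment €2,430.39.
Month 2: interest €34.23; balance after payment €1,914.62.
Month 3: interest €26.96; balance after payment €1,391.58.
Month 4: interest €19.60; balance after payment €861.18.
Month 5: interest €12.13; balance after payment €323.31.
Month 6: interest €4.55; balance after payment €0.00.

6 payments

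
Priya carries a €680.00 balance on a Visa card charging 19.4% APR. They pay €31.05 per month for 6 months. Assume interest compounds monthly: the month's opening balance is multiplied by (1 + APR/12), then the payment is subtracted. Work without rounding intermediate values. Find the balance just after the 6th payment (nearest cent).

Monthly rate r = 19.4%/12 = 1.61667% = 0.0161667.
Each month: B ← B·(1+r) − €31.05.
Month 1: interest €10.99; balance after payment €659.94.
Month 2: interest €10.67; balance after payment €639.56.
Month 3: interest €10.34; balance after payment €618.85.
Month 4: interest €10.00; balance after payment €597.81.
Month 5: interest €9.66; balance after payment €576.42.
Month 6: interest €9.32; balance after payment €554.69.

€554.69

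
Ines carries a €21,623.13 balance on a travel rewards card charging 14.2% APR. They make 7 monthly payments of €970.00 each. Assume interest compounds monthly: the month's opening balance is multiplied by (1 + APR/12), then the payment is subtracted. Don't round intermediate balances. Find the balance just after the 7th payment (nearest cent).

Monthly rate r = 14.2%/12 = 1.18333% = 0.0118333.
Each month: B ← B·(1+r) − €970.00.
Month 1: interest €255.87; balance after payment €20,909.00.
Month 2: interest €247.42; balance after payment €20,186.43.
Month 3: interest €238.87; balance after payment €19,455.30.
Month 4: interest €230.22; balance after payment €18,715.52.
Month 5: interest €221.47; balance after payment €17,966.99.
Month 6: interest €212.61; balance after payment €17,209.60.
Month 7: interest €203.65; balance after payment €16,443.24.

€16,443.24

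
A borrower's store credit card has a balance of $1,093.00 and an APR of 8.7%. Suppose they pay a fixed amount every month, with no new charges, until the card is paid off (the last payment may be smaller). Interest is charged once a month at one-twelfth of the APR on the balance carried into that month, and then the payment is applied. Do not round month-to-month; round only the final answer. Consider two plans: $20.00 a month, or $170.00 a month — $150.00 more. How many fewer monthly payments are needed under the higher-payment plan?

Monthly rate r = 8.7%/12 = 0.725% = 0.00725.
At $20.00/mo: n = ⌈−ln(1 − rB₀/P)/ln(1+r)⌉ = 70 payments (last $16.86); total interest = total paid − $1,093.00 = $303.86.
At $170.00/mo: 7 payments (last $103.49); total interest $30.49.
Payments saved = 70 − 7 = 63.

63 fewer payments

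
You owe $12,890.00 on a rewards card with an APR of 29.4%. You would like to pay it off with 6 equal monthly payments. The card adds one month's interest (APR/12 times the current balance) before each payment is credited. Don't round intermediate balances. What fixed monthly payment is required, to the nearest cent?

$2,336.27

Monthly rate r = 29.4%/12 = 2.45% = 0.0245.
Level-payment amortization: P = B₀·r / (1 − (1+r)^(−n)) = 12890.00·0.0245 / (1 − 1.0245^(−6)).
Denominator 1 − (1+r)^(−6) = 0.135175024.
P = 315.805 / 0.135175024 ≈ 2336.27.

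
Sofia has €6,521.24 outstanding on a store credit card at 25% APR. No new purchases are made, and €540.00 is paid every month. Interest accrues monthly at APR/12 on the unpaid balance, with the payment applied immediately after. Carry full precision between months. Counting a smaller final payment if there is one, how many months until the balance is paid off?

15 months

Monthly rate r = 25%/12 = 2.08333% = 0.0208333.
Recurrence: B ← B·(1+r) − €540.00.
Month 1: interest €135.86; balance after payment €6,117.10.
Month 2: interest €127.44; balance after payment €5,704.54.
Closed form: n = −ln(1 − rB₀/P)/ln(1+r) = −ln(0.74841)/ln(1.02083) ≈ 14.055, so the balance reaches zero during payment 15.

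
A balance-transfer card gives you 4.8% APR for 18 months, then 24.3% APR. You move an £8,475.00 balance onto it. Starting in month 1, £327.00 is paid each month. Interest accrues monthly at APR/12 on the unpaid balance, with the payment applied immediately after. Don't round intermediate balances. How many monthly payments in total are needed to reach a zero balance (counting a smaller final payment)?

Promo months 1–18 at r₀ = 4.8%/12 = 0.004; months 19+ at r₁ = 24.3%/12 = 0.02025.
After month 18: iterate B ← B·(1+r₀) − £327.00 for 18 months → £3,015.94.
Then at r₁ with £327.00/mo: n₂ = −ln(1 − r₁·B/P)/ln(1+r₁) ≈ 10.31 → 11 more payments.

29 months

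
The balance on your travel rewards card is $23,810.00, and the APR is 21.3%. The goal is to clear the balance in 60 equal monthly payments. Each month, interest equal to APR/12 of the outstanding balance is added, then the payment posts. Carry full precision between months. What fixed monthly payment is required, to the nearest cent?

Monthly rate r = 21.3%/12 = 1.775% = 0.01775.
Level-payment amortization: P = B₀·r / (1 − (1+r)^(−n)) = 23810.00·0.01775 / (1 − 1.01775^(−60)).
Denominator 1 − (1+r)^(−60) = 0.652036783.
P = 422.628 / 0.652036783 ≈ 648.17.

$648.17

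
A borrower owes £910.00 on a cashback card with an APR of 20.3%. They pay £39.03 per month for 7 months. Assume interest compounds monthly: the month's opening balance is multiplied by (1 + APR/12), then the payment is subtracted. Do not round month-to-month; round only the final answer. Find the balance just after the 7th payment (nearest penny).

£735.91

Monthly rate r = 20.3%/12 = 1.69167% = 0.0169167.
Each month: B ← B·(1+r) − £39.03.
Month 1: interest £15.39; balance after payment £886.36.
Month 2: interest £14.99; balance after payment £862.33.
Month 3: interest £14.59; balance after payment £837.89.
Month 4: interest £14.17; balance after payment £813.03.
Month 5: interest £13.75; balance after payment £787.75.
Month 6: interest £13.33; balance after payment £762.05.
Month 7: interest £12.89; balance after payment £735.91.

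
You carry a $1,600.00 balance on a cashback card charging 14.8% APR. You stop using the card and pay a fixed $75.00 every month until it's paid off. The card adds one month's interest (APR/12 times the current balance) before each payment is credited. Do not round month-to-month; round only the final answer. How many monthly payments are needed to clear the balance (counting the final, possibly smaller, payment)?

Monthly rate r = 14.8%/12 = 1.23333% = 0.0123333.
Recurrence: B ← B·(1+r) − $75.00.
Month 1: interest $19.73; balance after payment $1,544.73.
Month 2: interest $19.05; balance after payment $1,488.79.
Closed form: n = −ln(1 − rB₀/P)/ln(1+r) = −ln(0.73689)/ln(1.01233) ≈ 24.908, so the balance reaches zero during payment 25.

25 payments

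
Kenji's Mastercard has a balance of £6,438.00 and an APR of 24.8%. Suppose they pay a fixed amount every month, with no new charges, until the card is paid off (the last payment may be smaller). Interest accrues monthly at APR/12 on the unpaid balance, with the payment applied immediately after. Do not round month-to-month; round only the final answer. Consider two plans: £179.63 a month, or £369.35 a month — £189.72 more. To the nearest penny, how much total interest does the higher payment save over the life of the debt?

£3,787.58

Monthly rate r = 24.8%/12 = 2.06667% = 0.0206667.
At £179.63/mo: n = ⌈−ln(1 − rB₀/P)/ln(1+r)⌉ = 66 payments (last £176.80); total interest = total paid − £6,438.00 = £5,414.75.
At £369.35/mo: 22 payments (last £308.82); total interest £1,627.17.
Interest saved = £5,414.75 − £1,627.17 = £3,787.58.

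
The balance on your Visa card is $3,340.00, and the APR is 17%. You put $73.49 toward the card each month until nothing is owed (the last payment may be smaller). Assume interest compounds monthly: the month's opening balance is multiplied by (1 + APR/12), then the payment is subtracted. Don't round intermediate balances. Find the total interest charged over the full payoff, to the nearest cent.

Monthly rate r = 17%/12 = 1.41667% = 0.0141667.
Payoff takes n = ⌈−ln(1 − rB₀/P)/ln(1+r)⌉ = ⌈73.391⌉ = 74 payments; the last is $28.85.
Total paid = 73·$73.49 + $28.85 = $5,393.62.
Total interest = total paid − principal = $5,393.62 − $3,340.00 = $2,053.62.

$2,053.62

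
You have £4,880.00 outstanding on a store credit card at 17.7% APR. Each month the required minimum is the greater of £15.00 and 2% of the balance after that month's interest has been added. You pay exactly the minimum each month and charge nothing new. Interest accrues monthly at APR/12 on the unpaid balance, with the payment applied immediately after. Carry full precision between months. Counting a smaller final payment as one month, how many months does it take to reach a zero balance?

429 months

Monthly rate r = 17.7%/12 = 1.475% = 0.01475.
While 2% of the post-interest balance exceeds £15.00, each month B ← (B·(1+r))·(1 − 0.02), i.e. B shrinks by the factor (1+r)·0.98 = 0.99445.
This holds for months 1–340. Entering month 341 the balance is £736.83; 2% of the post-interest balance is now below £15.00, so the flat £15.00 minimum applies from here.
From month 341 a fixed £15.00 at rate r clears £736.83 in 89 more payments. Total: 340 + 89 = 429 months.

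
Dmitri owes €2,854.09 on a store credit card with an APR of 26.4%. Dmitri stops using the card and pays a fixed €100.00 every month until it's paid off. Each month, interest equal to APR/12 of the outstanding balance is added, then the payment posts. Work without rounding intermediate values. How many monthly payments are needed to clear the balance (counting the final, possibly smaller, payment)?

46 months

Monthly rate r = 26.4%/12 = 2.2% = 0.022.
Recurrence: B ← B·(1+r) − €100.00.
Month 1: interest €62.79; balance after payment €2,816.88.
Month 2: interest €61.97; balance after payment €2,778.85.
Closed form: n = −ln(1 − rB₀/P)/ln(1+r) = −ln(0.3721)/ln(1.022) ≈ 45.429, so the balance reaches zero during payment 46.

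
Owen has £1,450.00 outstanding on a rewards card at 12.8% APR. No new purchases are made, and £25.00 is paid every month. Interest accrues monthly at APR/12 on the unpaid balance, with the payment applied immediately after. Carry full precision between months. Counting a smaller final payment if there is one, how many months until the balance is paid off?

91 months

Monthly rate r = 12.8%/12 = 1.06667% = 0.0106667.
Recurrence: B ← B·(1+r) − £25.00.
Month 1: interest £15.47; balance after payment £1,440.47.
Month 2: interest £15.36; balance after payment £1,430.83.
Closed form: n = −ln(1 − rB₀/P)/ln(1+r) = −ln(0.38133)/ln(1.01067) ≈ 90.864, so the balance reaches zero during payment 91.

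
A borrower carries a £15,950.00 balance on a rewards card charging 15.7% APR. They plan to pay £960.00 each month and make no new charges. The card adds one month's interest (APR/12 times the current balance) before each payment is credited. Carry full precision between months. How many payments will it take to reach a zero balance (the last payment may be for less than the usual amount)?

19 payments

Monthly rate r = 15.7%/12 = 1.30833% = 0.0130833.
Recurrence: B ← B·(1+r) − £960.00.
Month 1: interest £208.68; balance after payment £15,198.68.
Month 2: interest £198.85; balance after payment £14,437.53.
Closed form: n = −ln(1 − rB₀/P)/ln(1+r) = −ln(0.78263)/ln(1.01308) ≈ 18.856, so the balance reaches zero during payment 19.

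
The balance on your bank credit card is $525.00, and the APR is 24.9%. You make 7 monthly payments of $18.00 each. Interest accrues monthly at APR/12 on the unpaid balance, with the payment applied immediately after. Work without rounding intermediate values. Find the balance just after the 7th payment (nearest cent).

$472.05

Monthly rate r = 24.9%/12 = 2.075% = 0.02075.
Each month: B ← B·(1+r) − $18.00.
Month 1: interest $10.89; balance after payment $517.89.
Month 2: interest $10.75; balance after payment $510.64.
Month 3: interest $10.60; balance after payment $503.24.
Month 4: interest $10.44; balance after payment $495.68.
Month 5: interest $10.29; balance after payment $487.96.
Month 6: interest $10.13; balance after payment $480.09.
Month 7: interest $9.96; balance after payment $472.05.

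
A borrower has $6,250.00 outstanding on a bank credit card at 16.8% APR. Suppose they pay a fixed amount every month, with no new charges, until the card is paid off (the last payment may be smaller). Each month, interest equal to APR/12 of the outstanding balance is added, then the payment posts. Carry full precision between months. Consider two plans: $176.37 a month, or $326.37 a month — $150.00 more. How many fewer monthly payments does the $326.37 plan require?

27 fewer payments

Monthly rate r = 16.8%/12 = 1.4% = 0.014.
At $176.37/mo: n = ⌈−ln(1 − rB₀/P)/ln(1+r)⌉ = 50 payments (last $53.12); total interest = total paid − $6,250.00 = $2,445.25.
At $326.37/mo: 23 payments (last $147.24); total interest $1,077.38.
Payments saved = 50 − 23 = 27.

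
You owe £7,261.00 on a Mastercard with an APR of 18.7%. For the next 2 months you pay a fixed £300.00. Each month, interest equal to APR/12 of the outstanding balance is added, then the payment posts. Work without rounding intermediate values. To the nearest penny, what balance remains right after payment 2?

£6,884.39

Monthly rate r = 18.7%/12 = 1.55833% = 0.0155833.
Each month: B ← B·(1+r) − £300.00.
Month 1: interest £113.15; balance after payment £7,074.15.
Month 2: interest £110.24; balance after payment £6,884.39.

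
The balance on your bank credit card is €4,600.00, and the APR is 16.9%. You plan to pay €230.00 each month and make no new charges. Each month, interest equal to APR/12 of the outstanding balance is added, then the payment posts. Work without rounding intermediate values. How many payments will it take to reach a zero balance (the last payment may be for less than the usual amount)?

24 payments

Monthly rate r = 16.9%/12 = 1.40833% = 0.0140833.
Recurrence: B ← B·(1+r) − €230.00.
Month 1: interest €64.78; balance after payment €4,434.78.
Month 2: interest €62.46; balance after payment €4,267.24.
Closed form: n = −ln(1 − rB₀/P)/ln(1+r) = −ln(0.71833)/ln(1.01408) ≈ 23.655, so the balance reaches zero during payment 24.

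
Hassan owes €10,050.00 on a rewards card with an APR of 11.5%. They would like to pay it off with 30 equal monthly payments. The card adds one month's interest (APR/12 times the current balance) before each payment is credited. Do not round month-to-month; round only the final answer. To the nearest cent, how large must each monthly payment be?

Monthly rate r = 11.5%/12 = 0.958333% = 0.00958333.
Level-payment amortization: P = B₀·r / (1 − (1+r)^(−n)) = 10050.00·0.00958333 / (1 − 1.00958^(−30)).
Denominator 1 − (1+r)^(−30) = 0.248835894.
P = 96.3125 / 0.248835894 ≈ 387.05.

€387.05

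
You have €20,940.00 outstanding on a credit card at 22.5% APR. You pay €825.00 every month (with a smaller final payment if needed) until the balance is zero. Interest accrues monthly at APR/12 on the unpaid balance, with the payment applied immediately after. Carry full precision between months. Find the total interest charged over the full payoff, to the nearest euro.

€7,755

Monthly rate r = 22.5%/12 = 1.875% = 0.01875.
Payoff takes n = ⌈−ln(1 − rB₀/P)/ln(1+r)⌉ = ⌈34.780⌉ = 35 payments; the last is €644.96.
Total paid = 34·€825.00 + €644.96 = €28,694.96.
Total interest = total paid − principal = €28,694.96 − €20,940.00 = €7,754.96.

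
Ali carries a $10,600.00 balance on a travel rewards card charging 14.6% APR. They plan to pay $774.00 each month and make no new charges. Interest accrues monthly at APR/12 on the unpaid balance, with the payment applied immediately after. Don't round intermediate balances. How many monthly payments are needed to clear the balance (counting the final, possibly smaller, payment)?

Monthly rate r = 14.6%/12 = 1.21667% = 0.0121667.
Recurrence: B ← B·(1+r) − $774.00.
Month 1: interest $128.97; balance after payment $9,954.97.
Month 2: interest $121.12; balance after payment $9,302.09.
Closed form: n = −ln(1 − rB₀/P)/ln(1+r) = −ln(0.83338)/ln(1.01217) ≈ 15.072, so the balance reaches zero during payment 16.

16 months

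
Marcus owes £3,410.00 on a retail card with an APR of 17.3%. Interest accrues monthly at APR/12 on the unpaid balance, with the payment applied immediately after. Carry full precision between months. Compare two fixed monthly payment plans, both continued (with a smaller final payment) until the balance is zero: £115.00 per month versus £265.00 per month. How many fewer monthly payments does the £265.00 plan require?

Monthly rate r = 17.3%/12 = 1.44167% = 0.0144167.
At £115.00/mo: n = ⌈−ln(1 − rB₀/P)/ln(1+r)⌉ = 39 payments (last £110.86); total interest = total paid − £3,410.00 = £1,070.86.
At £265.00/mo: 15 payments (last £89.36); total interest £389.36.
Payments saved = 39 − 15 = 24.

24 fewer payments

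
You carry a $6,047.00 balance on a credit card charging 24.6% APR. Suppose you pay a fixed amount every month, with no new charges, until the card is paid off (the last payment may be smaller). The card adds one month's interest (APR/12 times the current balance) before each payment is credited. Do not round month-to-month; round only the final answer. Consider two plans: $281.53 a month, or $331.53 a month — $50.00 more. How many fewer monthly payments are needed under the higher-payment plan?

Monthly rate r = 24.6%/12 = 2.05% = 0.0205.
At $281.53/mo: n = ⌈−ln(1 − rB₀/P)/ln(1+r)⌉ = 29 payments (last $169.88); total interest = total paid − $6,047.00 = $2,005.72.
At $331.53/mo: 24 payments (last $25.30); total interest $1,603.49.
Payments saved = 29 − 24 = 5.

5 fewer payments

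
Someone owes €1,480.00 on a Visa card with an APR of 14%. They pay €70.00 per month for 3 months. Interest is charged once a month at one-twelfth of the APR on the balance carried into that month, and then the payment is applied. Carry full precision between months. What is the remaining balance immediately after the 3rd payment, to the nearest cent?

Monthly rate r = 14%/12 = 1.16667% = 0.0116667.
Each month: B ← B·(1+r) − €70.00.
Month 1: interest €17.27; balance after payment €1,427.27.
Month 2: interest €16.65; balance after payment €1,373.92.
Month 3: interest €16.03; balance after payment €1,319.95.

€1,319.95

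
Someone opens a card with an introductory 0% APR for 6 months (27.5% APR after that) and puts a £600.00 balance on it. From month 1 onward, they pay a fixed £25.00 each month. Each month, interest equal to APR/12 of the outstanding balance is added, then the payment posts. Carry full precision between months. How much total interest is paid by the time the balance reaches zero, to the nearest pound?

£137

Promo months 1–6 at r₀ = 0%/12 = 0; months 7+ at r₁ = 27.5%/12 = 0.0229167.
After month 6 (no interest yet): B = £600.00 − 6·£25.00 = £450.00.
Then at r₁ with £25.00/mo: n₂ = −ln(1 − r₁·B/P)/ln(1+r₁) ≈ 23.47 → 24 more payments.
Total paid = 29·£25.00 + £11.93 = £736.93; interest = £736.93 − £600.00 = £136.93.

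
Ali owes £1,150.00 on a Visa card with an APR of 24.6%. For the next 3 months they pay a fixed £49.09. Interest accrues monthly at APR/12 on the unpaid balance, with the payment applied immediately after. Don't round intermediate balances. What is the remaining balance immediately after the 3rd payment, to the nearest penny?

Monthly rate r = 24.6%/12 = 2.05% = 0.0205.
Each month: B ← B·(1+r) − £49.09.
Month 1: interest £23.57; balance after payment £1,124.49.
Month 2: interest £23.05; balance after payment £1,098.45.
Month 3: interest £22.52; balance after payment £1,071.88.

£1,071.88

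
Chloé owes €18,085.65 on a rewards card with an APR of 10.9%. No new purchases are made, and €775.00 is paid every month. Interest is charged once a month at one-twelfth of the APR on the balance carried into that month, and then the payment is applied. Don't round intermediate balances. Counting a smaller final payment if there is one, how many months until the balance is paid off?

Monthly rate r = 10.9%/12 = 0.908333% = 0.00908333.
Recurrence: B ← B·(1+r) − €775.00.
Month 1: interest €164.28; balance after payment €17,474.93.
Month 2: interest €158.73; balance after payment €16,858.66.
Closed form: n = −ln(1 − rB₀/P)/ln(1+r) = −ln(0.78803)/ln(1.00908) ≈ 26.345, so the balance reaches zero during payment 27.

27 payments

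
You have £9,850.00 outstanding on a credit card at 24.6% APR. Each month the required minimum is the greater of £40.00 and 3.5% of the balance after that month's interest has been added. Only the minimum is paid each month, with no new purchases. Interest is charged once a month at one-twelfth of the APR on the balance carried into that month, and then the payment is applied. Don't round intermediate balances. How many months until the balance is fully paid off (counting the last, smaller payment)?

Monthly rate r = 24.6%/12 = 2.05% = 0.0205.
While 3.5% of the post-interest balance exceeds £40.00, each month B ← (B·(1+r))·(1 − 0.035), i.e. B shrinks by the factor (1+r)·0.965 = 0.98478.
This holds for months 1–142. Entering month 143 the balance is £1,116.25; 3.5% of the post-interest balance is now below £40.00, so the flat £40.00 minimum applies from here.
From month 143 a fixed £40.00 at rate r clears £1,116.25 in 42 more payments. Total: 142 + 42 = 184 months.

184 months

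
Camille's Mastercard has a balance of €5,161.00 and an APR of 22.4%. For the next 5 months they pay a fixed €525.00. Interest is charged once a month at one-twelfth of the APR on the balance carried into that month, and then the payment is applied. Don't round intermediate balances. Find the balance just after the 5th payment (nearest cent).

Monthly rate r = 22.4%/12 = 1.86667% = 0.0186667.
Each month: B ← B·(1+r) − €525.00.
Month 1: interest €96.34; balance after payment €4,732.34.
Month 2: interest €88.34; balance after payment €4,295.68.
Month 3: interest €80.19; balance after payment €3,850.86.
Month 4: interest €71.88; balance after payment €3,397.74.
Month 5: interest €63.42; balance after payment €2,936.17.

€2,936.17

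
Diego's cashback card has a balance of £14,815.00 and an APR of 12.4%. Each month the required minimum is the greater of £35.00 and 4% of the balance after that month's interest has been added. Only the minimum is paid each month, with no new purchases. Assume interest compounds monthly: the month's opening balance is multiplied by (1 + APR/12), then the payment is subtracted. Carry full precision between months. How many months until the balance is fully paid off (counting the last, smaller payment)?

122 months

Monthly rate r = 12.4%/12 = 1.03333% = 0.0103333.
While 4% of the post-interest balance exceeds £35.00, each month B ← (B·(1+r))·(1 − 0.04), i.e. B shrinks by the factor (1+r)·0.96 = 0.96992.
This holds for months 1–93. Entering month 94 the balance is £865.25; 4% of the post-interest balance is now below £35.00, so the flat £35.00 minimum applies from here.
From month 94 a fixed £35.00 at rate r clears £865.25 in 29 more payments. Total: 93 + 29 = 122 months.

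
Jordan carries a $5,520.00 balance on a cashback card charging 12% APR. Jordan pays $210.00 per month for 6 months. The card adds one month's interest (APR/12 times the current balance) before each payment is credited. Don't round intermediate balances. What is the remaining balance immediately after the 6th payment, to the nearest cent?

$4,567.67

Monthly rate r = 12%/12 = 1% = 0.01.
Each month: B ← B·(1+r) − $210.00.
Month 1: interest $55.20; balance after payment $5,365.20.
Month 2: interest $53.65; balance after payment $5,208.85.
Month 3: interest $52.09; balance after payment $5,050.94.
Month 4: interest $50.51; balance after payment $4,891.45.
Month 5: interest $48.91; balance after payment $4,730.36.
Month 6: interest $47.30; balance after payment $4,567.67.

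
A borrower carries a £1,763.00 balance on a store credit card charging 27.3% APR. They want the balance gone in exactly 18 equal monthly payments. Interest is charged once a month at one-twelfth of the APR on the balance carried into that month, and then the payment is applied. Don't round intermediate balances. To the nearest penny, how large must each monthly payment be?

£120.46

Monthly rate r = 27.3%/12 = 2.275% = 0.02275.
Level-payment amortization: P = B₀·r / (1 − (1+r)^(−n)) = 1763.00·0.02275 / (1 − 1.02275^(−18)).
Denominator 1 − (1+r)^(−18) = 0.332964093.
P = 40.1082 / 0.332964093 ≈ 120.46.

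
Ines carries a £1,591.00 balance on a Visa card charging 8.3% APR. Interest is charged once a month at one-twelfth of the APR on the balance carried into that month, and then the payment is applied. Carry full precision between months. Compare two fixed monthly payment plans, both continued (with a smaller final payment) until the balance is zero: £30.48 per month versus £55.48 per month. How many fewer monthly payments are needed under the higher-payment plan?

Monthly rate r = 8.3%/12 = 0.691667% = 0.00691667.
At £30.48/mo: n = ⌈−ln(1 − rB₀/P)/ln(1+r)⌉ = 65 payments (last £29.92); total interest = total paid − £1,591.00 = £389.64.
At £55.48/mo: 33 payments (last £4.12); total interest £188.48.
Payments saved = 65 − 33 = 32.

32 fewer payments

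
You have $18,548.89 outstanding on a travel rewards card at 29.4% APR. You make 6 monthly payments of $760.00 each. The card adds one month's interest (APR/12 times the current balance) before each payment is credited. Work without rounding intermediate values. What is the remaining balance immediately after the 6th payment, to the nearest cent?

$16,599.55

Monthly rate r = 29.4%/12 = 2.45% = 0.0245.
Each month: B ← B·(1+r) − $760.00.
Month 1: interest $454.45; balance after payment $18,243.34.
Month 2: interest $446.96; balance after payment $17,930.30.
Month 3: interest $439.29; balance after payment $17,609.59.
Month 4: interest $431.44; balance after payment $17,281.03.
Month 5: interest $423.39; balance after payment $16,944.41.
Month 6: interest $415.14; balance after payment $16,599.55.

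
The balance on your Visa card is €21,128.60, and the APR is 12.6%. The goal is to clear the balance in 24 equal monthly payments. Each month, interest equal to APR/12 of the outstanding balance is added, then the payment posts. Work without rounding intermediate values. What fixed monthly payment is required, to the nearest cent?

Monthly rate r = 12.6%/12 = 1.05% = 0.0105.
Level-payment amortization: P = B₀·r / (1 − (1+r)^(−n)) = 21128.60·0.0105 / (1 − 1.0105^(−24)).
Denominator 1 − (1+r)^(−24) = 0.221733438.
P = 221.85 / 0.221733438 ≈ 1000.53.

€1,000.53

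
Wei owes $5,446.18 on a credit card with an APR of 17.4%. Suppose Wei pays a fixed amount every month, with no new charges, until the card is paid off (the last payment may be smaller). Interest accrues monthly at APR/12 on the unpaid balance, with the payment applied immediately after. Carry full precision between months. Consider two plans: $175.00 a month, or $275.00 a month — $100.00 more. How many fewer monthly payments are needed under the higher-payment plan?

18 fewer payments

Monthly rate r = 17.4%/12 = 1.45% = 0.0145.
At $175.00/mo: n = ⌈−ln(1 − rB₀/P)/ln(1+r)⌉ = 42 payments (last $120.50); total interest = total paid − $5,446.18 = $1,849.32.
At $275.00/mo: 24 payments (last $141.78); total interest $1,020.60.
Payments saved = 42 − 24 = 18.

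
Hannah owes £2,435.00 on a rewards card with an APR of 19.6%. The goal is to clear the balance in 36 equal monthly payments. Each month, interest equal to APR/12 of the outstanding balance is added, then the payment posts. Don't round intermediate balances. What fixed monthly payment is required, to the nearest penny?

£90.00

Monthly rate r = 19.6%/12 = 1.63333% = 0.0163333.
Level-payment amortization: P = B₀·r / (1 − (1+r)^(−n)) = 2435.00·0.0163333 / (1 − 1.01633^(−36)).
Denominator 1 − (1+r)^(−36) = 0.441918157.
P = 39.7717 / 0.441918157 ≈ 90.00.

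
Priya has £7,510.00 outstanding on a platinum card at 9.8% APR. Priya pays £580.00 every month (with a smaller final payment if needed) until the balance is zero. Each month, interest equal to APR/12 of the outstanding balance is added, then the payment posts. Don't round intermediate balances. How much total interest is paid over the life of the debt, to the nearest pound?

£460

Monthly rate r = 9.8%/12 = 0.816667% = 0.00816667.
Payoff takes n = ⌈−ln(1 − rB₀/P)/ln(1+r)⌉ = ⌈13.741⌉ = 14 payments; the last is £430.31.
Total paid = 13·£580.00 + £430.31 = £7,970.31.
Total interest = total paid − principal = £7,970.31 − £7,510.00 = £460.31.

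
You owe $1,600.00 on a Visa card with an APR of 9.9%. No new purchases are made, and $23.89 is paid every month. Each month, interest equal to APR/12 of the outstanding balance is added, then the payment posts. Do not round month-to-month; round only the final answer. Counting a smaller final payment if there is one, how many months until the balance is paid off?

98 payments

Monthly rate r = 9.9%/12 = 0.825% = 0.00825.
Recurrence: B ← B·(1+r) − $23.89.
Month 1: interest $13.20; balance after payment $1,589.31.
Month 2: interest $13.11; balance after payment $1,578.53.
Closed form: n = −ln(1 − rB₀/P)/ln(1+r) = −ln(0.44747)/ln(1.00825) ≈ 97.874, so the balance reaches zero during payment 98.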